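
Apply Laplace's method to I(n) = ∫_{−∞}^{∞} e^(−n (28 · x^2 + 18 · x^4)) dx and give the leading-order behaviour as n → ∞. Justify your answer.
I(n) ~ sqrt(π/(28n))

φ(x) = 28 · x^2 + 18 · x^4 has its unique global minimum at x* = 0 (since φ'(x) = 56x + 72x^3 = 0 only at x = 0 for real x with both coefficients positive, and φ → ∞ as |x| → ∞). At x* = 0, φ(0) = 0 and φ''(0) = 56. Laplace's method then gives
  I(n) ~ sqrt(2π / (n · φ''(0))) · e^(−n φ(0)) = sqrt(2π / (56n)) = sqrt(π/(28n)).
The 18 · x^4 term contributes only at subleading order (an O(1/n) relative correction).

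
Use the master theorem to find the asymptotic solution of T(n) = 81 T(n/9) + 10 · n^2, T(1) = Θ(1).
T(n) = Θ(n^2 log n)

log_9 81 = 2, and f(n) = 10 · n^2 = Θ(n^(log_9 81)). This is Case 2 of the master theorem: T(n) = Θ(f(n) · log n) = Θ(n^2 log n).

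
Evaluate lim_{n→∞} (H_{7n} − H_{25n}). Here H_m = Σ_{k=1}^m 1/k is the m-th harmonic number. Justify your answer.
lim = ln(7/25)

Euler-Maclaurin gives H_m = ln m + γ + 1/(2m) + O(1/m^2). The γ and O(1/m) terms cancel in the difference:
  H_{7n} − H_{25n} = ln(7n) − ln(25n) + O(1/n) = ln(7/25) + O(1/n).
Hence the limit is ln(7/25).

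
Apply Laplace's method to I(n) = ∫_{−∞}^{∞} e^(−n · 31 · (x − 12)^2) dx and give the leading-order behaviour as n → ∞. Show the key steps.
I(n) = sqrt(π/(31n))

Here φ(x) = 31 · (x − 12)^2 has its unique minimum at x* = 12 with φ(x*) = 0 and φ''(x*) = 62. Laplace's method gives
  I(n) ~ e^(−n φ(x*)) · sqrt(2π / (n · φ''(x*))) = sqrt(2π / (62n)) = sqrt(π/(31n)).
This is exact: substituting u = (x − 12)·sqrt(31n) gives I(n) = (1/sqrt(31n)) ∫_{−∞}^{∞} e^(−u^2) du = sqrt(π/(31n)).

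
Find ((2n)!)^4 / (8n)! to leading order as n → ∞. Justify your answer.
((2n)!)^4/(8n)! ~ ((2π·2n)^(3/2) / 2) · 4^(−4·2n)  →  0

Write N = 2n. Stirling: N! ~ sqrt(2π N)(N/e)^N and (4N)! ~ sqrt(2π·4N)·(4N/e)^(4N).
  (N!)^4/(4N)! ~ (2π N)^(4/2) (N/e)^(4N) / [sqrt(2π·4N) (4N/e)^(4N)]
     = (2π N)^(4/2) / sqrt(2π·4N) · (N/(4N))^(4N)
     = (2π N)^((4−1)/2) / 2 · 4^(−4N).
Since 4^4 > 1, the factor 4^(−4N) decays exponentially, so the ratio → 0. Substituting N = 2n gives the stated form.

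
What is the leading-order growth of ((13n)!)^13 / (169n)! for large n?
((13n)!)^13/(169n)! ~ ((2π·13n)^(12/2) / sqrt(13)) · 13^(−13·13n)  →  0

Write N = 13n. Stirling: N! ~ sqrt(2π N)(N/e)^N and (13N)! ~ sqrt(2π·13N)·(13N/e)^(13N).
  (N!)^13/(13N)! ~ (2π N)^(13/2) (N/e)^(13N) / [sqrt(2π·13N) (13N/e)^(13N)]
     = (2π N)^(13/2) / sqrt(2π·13N) · (N/(13N))^(13N)
     = (2π N)^((13−1)/2) / sqrt(13) · 13^(−13N).
Since 13^13 > 1, the factor 13^(−13N) decays exponentially, so the ratio → 0. Substituting N = 13n gives the stated form.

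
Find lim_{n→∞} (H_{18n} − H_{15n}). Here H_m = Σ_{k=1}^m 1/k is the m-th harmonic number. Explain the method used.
lim = ln(18/15) = ln(6/5)

Euler-Maclaurin gives H_m = ln m + γ + 1/(2m) + O(1/m^2). The γ and O(1/m) terms cancel in the difference:
  H_{18n} − H_{15n} = ln(18n) − ln(15n) + O(1/n) = ln(18/15) + O(1/n).
Hence the limit is ln(18/15) = ln(6/5).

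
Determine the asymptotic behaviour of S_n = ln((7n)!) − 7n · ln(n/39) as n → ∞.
S_n ~ 7n · (ln 273 − 1) + O(ln n)

Stirling: ln((7n)!) = 7n ln(7n) − 7n + O(ln n).
  S_n = 7n ln(7n) − 7n − 7n ln(n/39) + O(ln n)
      = 7n ln(7n) − 7n ln n + 7n ln 39 − 7n + O(ln n)
      = 7n ln 7 + 7n ln 39 − 7n + O(ln n)
      = 7n (ln 273 − 1) + O(ln n).
Numerically ln(273) − 1 ≈ 4.6095.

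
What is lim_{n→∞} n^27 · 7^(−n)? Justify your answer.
lim = 0

Exponentials with base > 1 dominate every fixed polynomial: for any fixed c, n^c / 7^n → 0 as n → ∞ (e.g. by the ratio test, or by writing 7^n = e^(n ln 7) and noting e^(n ln 7) / n^c → ∞). Hence n^27 · 7^(−n) = n^27 / 7^n → 0.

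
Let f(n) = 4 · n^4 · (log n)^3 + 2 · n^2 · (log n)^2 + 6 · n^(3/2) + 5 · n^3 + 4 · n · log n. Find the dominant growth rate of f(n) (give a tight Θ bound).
f(n) ∈ Θ(n^4 · (log n)^3)

Compare the terms by growth order. For large n, n^a · (log n)^b dominates n^a' · (log n)^b' iff a > a', or (a = a' and b > b'). Ranking the 5 terms shows the dominant one is 4 · n^4 · (log n)^3. Hence f(n) ∈ Θ(n^4 · (log n)^3).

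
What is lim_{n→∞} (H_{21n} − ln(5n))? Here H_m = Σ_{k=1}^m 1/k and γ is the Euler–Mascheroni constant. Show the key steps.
lim = ln(21/5) + γ

By Euler-Maclaurin, H_m = ln m + γ + O(1/m). So
  H_{21n} − ln(5n) = ln(21n) + γ − ln(5n) + O(1/n)
                       = ln(21/5) + γ + O(1/n).
Hence the limit is ln(21/5) + γ.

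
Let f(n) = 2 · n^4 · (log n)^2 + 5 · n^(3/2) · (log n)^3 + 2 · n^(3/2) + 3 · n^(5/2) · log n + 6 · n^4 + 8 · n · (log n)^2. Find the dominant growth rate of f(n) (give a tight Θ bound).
f(n) ∈ Θ(n^4 · (log n)^2)

Compare the terms by growth order. For large n, n^a · (log n)^b dominates n^a' · (log n)^b' iff a > a', or (a = a' and b > b'). Ranking the 6 terms shows the dominant one is 2 · n^4 · (log n)^2. Hence f(n) ∈ Θ(n^4 · (log n)^2).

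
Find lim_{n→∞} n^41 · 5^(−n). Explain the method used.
lim = 0

Exponentials with base > 1 dominate every fixed polynomial: for any fixed c, n^c / 5^n → 0 as n → ∞ (e.g. by the ratio test, or by writing 5^n = e^(n ln 5) and noting e^(n ln 5) / n^c → ∞). Hence n^41 · 5^(−n) = n^41 / 5^n → 0.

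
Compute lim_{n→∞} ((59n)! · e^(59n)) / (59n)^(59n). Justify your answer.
lim = ∞

Stirling: (59n)! ~ sqrt(2π·59n) · (59n/e)^(59n). Hence
  (59n)! · e^(59n) / (59n)^(59n) ~ sqrt(2π·59n) = sqrt(2π·59) · sqrt(n) → ∞.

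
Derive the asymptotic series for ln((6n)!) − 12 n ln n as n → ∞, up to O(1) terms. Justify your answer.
ln((6n)!) − 12 n ln n = −6 n ln n + 6(ln 6 − 1) n + (1/2) ln(2π·6n) + O(1/n)

Stirling: ln((6n)!) = 6n ln(6n) − 6n + (1/2) ln(2π·6n) + O(1/n).
Expand 6n ln(6n) = 6n (ln n + ln 6) = 6n ln n + 6n ln 6.
Subtract 12n ln n: leading term is (6 − 12) n ln n = −6 n ln n. The next term is 6n ln 6 − 6n = 6(ln 6 − 1) n. Then the (1/2) ln(2π·6n) correction.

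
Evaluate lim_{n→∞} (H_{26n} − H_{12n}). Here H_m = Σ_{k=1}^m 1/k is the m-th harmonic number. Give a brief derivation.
lim = ln(26/12) = ln(13/6)

Euler-Maclaurin gives H_m = ln m + γ + 1/(2m) + O(1/m^2). The γ and O(1/m) terms cancel in the difference:
  H_{26n} − H_{12n} = ln(26n) − ln(12n) + O(1/n) = ln(26/12) + O(1/n).
Hence the limit is ln(26/12) = ln(13/6).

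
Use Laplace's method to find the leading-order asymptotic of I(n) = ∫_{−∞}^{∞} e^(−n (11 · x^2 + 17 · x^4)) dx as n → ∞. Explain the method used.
I(n) ~ sqrt(π/(11n))

φ(x) = 11 · x^2 + 17 · x^4 has its unique global minimum at x* = 0 (since φ'(x) = 22x + 68x^3 = 0 only at x = 0 for real x with both coefficients positive, and φ → ∞ as |x| → ∞). At x* = 0, φ(0) = 0 and φ''(0) = 22. Laplace's method then gives
  I(n) ~ sqrt(2π / (n · φ''(0))) · e^(−n φ(0)) = sqrt(2π / (22n)) = sqrt(π/(11n)).
The 17 · x^4 term contributes only at subleading order (an O(1/n) relative correction).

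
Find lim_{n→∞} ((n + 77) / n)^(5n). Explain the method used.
lim = e^385

Rewrite as (1 + 77/n)^(5n). By the standard limit (1 + x/n)^n → e^x, we have (1 + 77/n)^n → e^77, and raising to the 5th power gives e^385.
More precisely, ln[(1 + 77/n)^(5n)] = 5n · ln(1 + 77/n) = 5n · (77/n + O(1/n^2)) = 385 + O(1/n) → 385.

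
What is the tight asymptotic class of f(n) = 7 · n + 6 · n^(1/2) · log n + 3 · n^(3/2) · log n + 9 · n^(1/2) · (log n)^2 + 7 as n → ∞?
f(n) ∈ Θ(n^(3/2) · log n)

Compare the terms by growth order. For large n, n^a · (log n)^b dominates n^a' · (log n)^b' iff a > a', or (a = a' and b > b'). Ranking the 5 terms shows the dominant one is 3 · n^(3/2) · log n. Hence f(n) ∈ Θ(n^(3/2) · log n).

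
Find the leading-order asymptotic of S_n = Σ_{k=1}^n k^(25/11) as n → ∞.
S_n ~ (11/36) · n^(36/11)

Integral comparison: Σ_{k=1}^n k^(25/11) = ∫_0^n x^(25/11) dx + O(n^(25/11)). The integral is n^(1 + 25/11) / (1 + 25/11) = n^((25+11)/11) / ((25+11)/11) = (11/36) · n^(36/11).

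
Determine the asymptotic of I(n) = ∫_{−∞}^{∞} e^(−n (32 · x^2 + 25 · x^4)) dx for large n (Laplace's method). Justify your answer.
I(n) ~ sqrt(π/(32n))

φ(x) = 32 · x^2 + 25 · x^4 has its unique global minimum at x* = 0 (since φ'(x) = 64x + 100x^3 = 0 only at x = 0 for real x with both coefficients positive, and φ → ∞ as |x| → ∞). At x* = 0, φ(0) = 0 and φ''(0) = 64. Laplace's method then gives
  I(n) ~ sqrt(2π / (n · φ''(0))) · e^(−n φ(0)) = sqrt(2π / (64n)) = sqrt(π/(32n)).
The 25 · x^4 term contributes only at subleading order (an O(1/n) relative correction).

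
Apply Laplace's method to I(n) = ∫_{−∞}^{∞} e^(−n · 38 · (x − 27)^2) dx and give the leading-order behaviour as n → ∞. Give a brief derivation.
I(n) = sqrt(π/(38n))

Here φ(x) = 38 · (x − 27)^2 has its unique minimum at x* = 27 with φ(x*) = 0 and φ''(x*) = 76. Laplace's method gives
  I(n) ~ e^(−n φ(x*)) · sqrt(2π / (n · φ''(x*))) = sqrt(2π / (76n)) = sqrt(π/(38n)).
This is exact: substituting u = (x − 27)·sqrt(38n) gives I(n) = (1/sqrt(38n)) ∫_{−∞}^{∞} e^(−u^2) du = sqrt(π/(38n)).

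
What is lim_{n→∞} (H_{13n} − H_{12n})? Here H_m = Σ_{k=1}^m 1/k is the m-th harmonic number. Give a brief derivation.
lim = ln(13/12)

Euler-Maclaurin gives H_m = ln m + γ + 1/(2m) + O(1/m^2). The γ and O(1/m) terms cancel in the difference:
  H_{13n} − H_{12n} = ln(13n) − ln(12n) + O(1/n) = ln(13/12) + O(1/n).
Hence the limit is ln(13/12).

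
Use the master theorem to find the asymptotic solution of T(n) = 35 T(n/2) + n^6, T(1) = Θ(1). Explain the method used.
T(n) = Θ(n^6)

log_2 35 ≈ 5.129. f(n) = n^6 dominates n^(log_2 35) since 6 > 5.129, and the regularity condition a·f(n/b) = 35·(n/2)^6 = (35/64)·n^6 ≤ c·f(n) holds with c = 35/64 ≈ 0.547 < 1. So this is Case 3: T(n) = Θ(f(n)) = Θ(n^6).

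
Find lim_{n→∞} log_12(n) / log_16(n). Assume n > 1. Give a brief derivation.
lim = ln(16) / ln(12) = log_12(16)

Change of base: log_12(n) = ln n / ln 12 and log_16(n) = ln n / ln 16. The ratio is (ln n / ln 12) · (ln 16 / ln n) = ln 16 / ln 12, a constant independent of n. So the limit is ln 16 / ln 12 = log_12(16).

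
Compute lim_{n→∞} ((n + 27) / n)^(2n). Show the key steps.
lim = e^54

Rewrite as (1 + 27/n)^(2n). By the standard limit (1 + x/n)^n → e^x, we have (1 + 27/n)^n → e^27, and raising to the 2nd power gives e^54.
More precisely, ln[(1 + 27/n)^(2n)] = 2n · ln(1 + 27/n) = 2n · (27/n + O(1/n^2)) = 54 + O(1/n) → 54.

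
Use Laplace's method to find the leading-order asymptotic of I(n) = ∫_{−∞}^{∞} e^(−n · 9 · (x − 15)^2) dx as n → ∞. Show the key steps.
I(n) = sqrt(π/(9n))

Here φ(x) = 9 · (x − 15)^2 has its unique minimum at x* = 15 with φ(x*) = 0 and φ''(x*) = 18. Laplace's method gives
  I(n) ~ e^(−n φ(x*)) · sqrt(2π / (n · φ''(x*))) = sqrt(2π / (18n)) = sqrt(π/(9n)).
This is exact: substituting u = (x − 15)·sqrt(9n) gives I(n) = (1/sqrt(9n)) ∫_{−∞}^{∞} e^(−u^2) du = sqrt(π/(9n)).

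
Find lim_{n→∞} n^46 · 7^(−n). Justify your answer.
lim = 0

Exponentials with base > 1 dominate every fixed polynomial: for any fixed c, n^c / 7^n → 0 as n → ∞ (e.g. by the ratio test, or by writing 7^n = e^(n ln 7) and noting e^(n ln 7) / n^c → ∞). Hence n^46 · 7^(−n) = n^46 / 7^n → 0.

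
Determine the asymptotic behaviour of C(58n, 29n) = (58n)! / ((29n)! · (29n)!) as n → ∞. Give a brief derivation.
C(58n, 29n) ~ (4)^(29n) · sqrt(1/(π·29n))

Write N = 29n. Apply Stirling to each factorial:
  (2N)! ~ sqrt(2π·2N) · (2N/e)^(2N),
  N! ~ sqrt(2π N) · (N/e)^N,
  (1N)! ~ sqrt(2π·1N) · (1N/e)^(1N).
The exponential factors combine to (2N)^(2N) / (N^N · (1N)^(1N)) = 2^(2N)/1^(1N) = (2^2/1^1)^N = (4)^N.
The square-root prefactors combine to sqrt(2π·2N) / (sqrt(2π N)·sqrt(2π·1N)) = sqrt(2 / (2π·1·N)) = sqrt(1/(π·29n)).
Substituting N = 29n: C(58n, 29n) ~ (4)^(29n) · sqrt(1/(π·29n)).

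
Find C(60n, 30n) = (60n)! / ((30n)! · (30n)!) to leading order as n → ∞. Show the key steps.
C(60n, 30n) ~ (4)^(30n) · sqrt(1/(π·30n))

Write N = 30n. Apply Stirling to each factorial:
  (2N)! ~ sqrt(2π·2N) · (2N/e)^(2N),
  N! ~ sqrt(2π N) · (N/e)^N,
  (1N)! ~ sqrt(2π·1N) · (1N/e)^(1N).
The exponential factors combine to (2N)^(2N) / (N^N · (1N)^(1N)) = 2^(2N)/1^(1N) = (2^2/1^1)^N = (4)^N.
The square-root prefactors combine to sqrt(2π·2N) / (sqrt(2π N)·sqrt(2π·1N)) = sqrt(2 / (2π·1·N)) = sqrt(1/(π·30n)).
Substituting N = 30n: C(60n, 30n) ~ (4)^(30n) · sqrt(1/(π·30n)).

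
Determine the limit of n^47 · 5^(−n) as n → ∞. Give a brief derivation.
lim = 0

Exponentials with base > 1 dominate every fixed polynomial: for any fixed c, n^c / 5^n → 0 as n → ∞ (e.g. by the ratio test, or by writing 5^n = e^(n ln 5) and noting e^(n ln 5) / n^c → ∞). Hence n^47 · 5^(−n) = n^47 / 5^n → 0.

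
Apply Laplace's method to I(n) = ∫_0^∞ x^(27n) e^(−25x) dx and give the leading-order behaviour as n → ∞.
I(n) ~ (sqrt(2π·27n) / 25) · (27n/(25e))^(27n)

Write the integrand as exp(27n ln x − 25x) and set f(x) = 27n ln x − 25x. Then f'(x) = 27n/x − 25 = 0 at x* = 27n/25, and f''(x*) = −27n/x*^2 = −25^2/(27n). Laplace's method (interior maximum) gives
  I(n) ~ e^(f(x*)) · sqrt(2π / |f''(x*)|)
        = exp(27n ln(27n/25) − 27n) · sqrt(2π · 27n / 25^2)
        = (27n/25)^(27n) e^(−27n) · sqrt(2π·27n) / 25
        = (sqrt(2π·27n) / 25) · (27n/(25e))^(27n).
This matches Γ(27n+1)/25^(27n+1) with Stirling applied to Γ.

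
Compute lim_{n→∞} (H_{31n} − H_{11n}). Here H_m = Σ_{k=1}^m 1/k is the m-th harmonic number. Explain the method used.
lim = ln(31/11)

Euler-Maclaurin gives H_m = ln m + γ + 1/(2m) + O(1/m^2). The γ and O(1/m) terms cancel in the difference:
  H_{31n} − H_{11n} = ln(31n) − ln(11n) + O(1/n) = ln(31/11) + O(1/n).
Hence the limit is ln(31/11).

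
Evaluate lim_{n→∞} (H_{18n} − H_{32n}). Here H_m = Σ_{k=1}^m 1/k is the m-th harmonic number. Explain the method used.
lim = ln(18/32) = ln(9/16)

Euler-Maclaurin gives H_m = ln m + γ + 1/(2m) + O(1/m^2). The γ and O(1/m) terms cancel in the difference:
  H_{18n} − H_{32n} = ln(18n) − ln(32n) + O(1/n) = ln(18/32) + O(1/n).
Hence the limit is ln(18/32) = ln(9/16).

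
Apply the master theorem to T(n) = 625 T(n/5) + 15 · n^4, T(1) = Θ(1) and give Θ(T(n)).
T(n) = Θ(n^4 log n)

log_5 625 = 4, and f(n) = 15 · n^4 = Θ(n^(log_5 625)). This is Case 2 of the master theorem: T(n) = Θ(f(n) · log n) = Θ(n^4 log n).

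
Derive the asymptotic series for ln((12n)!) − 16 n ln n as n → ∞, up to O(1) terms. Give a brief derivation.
ln((12n)!) − 16 n ln n = −4 n ln n + 12(ln 12 − 1) n + (1/2) ln(2π·12n) + O(1/n)

Stirling: ln((12n)!) = 12n ln(12n) − 12n + (1/2) ln(2π·12n) + O(1/n).
Expand 12n ln(12n) = 12n (ln n + ln 12) = 12n ln n + 12n ln 12.
Subtract 16n ln n: leading term is (12 − 16) n ln n = −4 n ln n. The next term is 12n ln 12 − 12n = 12(ln 12 − 1) n. Then the (1/2) ln(2π·12n) correction.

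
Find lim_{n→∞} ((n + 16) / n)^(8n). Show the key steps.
lim = e^128

Rewrite as (1 + 16/n)^(8n). By the standard limit (1 + x/n)^n → e^x, we have (1 + 16/n)^n → e^16, and raising to the 8th power gives e^128.
More precisely, ln[(1 + 16/n)^(8n)] = 8n · ln(1 + 16/n) = 8n · (16/n + O(1/n^2)) = 128 + O(1/n) → 128.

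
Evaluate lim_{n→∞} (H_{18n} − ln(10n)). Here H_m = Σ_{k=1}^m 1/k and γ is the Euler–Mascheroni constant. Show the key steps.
lim = ln(9/5) + γ

By Euler-Maclaurin, H_m = ln m + γ + O(1/m). So
  H_{18n} − ln(10n) = ln(18n) + γ − ln(10n) + O(1/n)
                       = ln(18/10) + γ + O(1/n).
Hence the limit is ln(18/10) + γ (= ln(9/5)).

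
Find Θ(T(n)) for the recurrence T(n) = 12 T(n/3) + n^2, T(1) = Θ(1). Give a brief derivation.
T(n) = Θ(n^(log_3 12))

Master theorem: compare f(n) = n^2 to n^(log_3 12) where log_3 12 ≈ 2.262. Since 2 < log_3 12, we have f(n) = O(n^(log_3 12 − ε)) for some ε > 0 — Case 1. Hence T(n) = Θ(n^(log_3 12)).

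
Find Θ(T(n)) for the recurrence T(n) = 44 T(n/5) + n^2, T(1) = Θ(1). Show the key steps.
T(n) = Θ(n^(log_5 44))

Master theorem: compare f(n) = n^2 to n^(log_5 44) where log_5 44 ≈ 2.351. Since 2 < log_5 44, we have f(n) = O(n^(log_5 44 − ε)) for some ε > 0 — Case 1. Hence T(n) = Θ(n^(log_5 44)).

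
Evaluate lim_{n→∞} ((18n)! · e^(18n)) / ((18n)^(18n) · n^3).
lim = 0

Stirling: (18n)! ~ sqrt(2π·18n) · (18n/e)^(18n). Hence
  (18n)! · e^(18n) / (18n)^(18n) ~ sqrt(2π·18n).
Dividing by n^3: sqrt(2π·18n) / n^3 = sqrt(2π·18) · n^((1−6)/2), so the expression behaves like sqrt(2π·18) · n^((1−6)/2) → 0.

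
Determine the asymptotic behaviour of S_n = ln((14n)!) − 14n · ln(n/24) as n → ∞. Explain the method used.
S_n ~ 14n · (ln 336 − 1) + O(ln n)

Stirling: ln((14n)!) = 14n ln(14n) − 14n + O(ln n).
  S_n = 14n ln(14n) − 14n − 14n ln(n/24) + O(ln n)
      = 14n ln(14n) − 14n ln n + 14n ln 24 − 14n + O(ln n)
      = 14n ln 14 + 14n ln 24 − 14n + O(ln n)
      = 14n (ln 336 − 1) + O(ln n).
Numerically ln(336) − 1 ≈ 4.8171.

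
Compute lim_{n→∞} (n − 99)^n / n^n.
lim = e^(−99)

Rewrite as (1 − 99/n)^(n). By the standard limit (1 + x/n)^n → e^x, we have (1 − 99/n)^n → e^(−99), and raising to the 1st power gives e^(−99).
More precisely, ln[(1 − 99/n)^(n)] = n · ln(1 − 99/n) = n · (-99/n + O(1/n^2)) = -99 + O(1/n) → -99.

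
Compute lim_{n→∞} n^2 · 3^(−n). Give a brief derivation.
lim = 0

Exponentials with base > 1 dominate every fixed polynomial: for any fixed c, n^c / 3^n → 0 as n → ∞ (e.g. by the ratio test, or by writing 3^n = e^(n ln 3) and noting e^(n ln 3) / n^c → ∞). Hence n^2 · 3^(−n) = n^2 / 3^n → 0.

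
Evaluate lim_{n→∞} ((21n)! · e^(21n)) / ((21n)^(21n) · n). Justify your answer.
lim = 0

Stirling: (21n)! ~ sqrt(2π·21n) · (21n/e)^(21n). Hence
  (21n)! · e^(21n) / (21n)^(21n) ~ sqrt(2π·21n).
Dividing by n: sqrt(2π·21n) / n = sqrt(2π·21) · n^((1−2)/2), so the expression behaves like sqrt(2π·21) · n^((1−2)/2) → 0.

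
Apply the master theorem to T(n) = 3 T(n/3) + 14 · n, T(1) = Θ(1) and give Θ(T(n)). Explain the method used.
T(n) = Θ(n log n)

log_3 3 = 1, and f(n) = 14 · n = Θ(n^(log_3 3)). This is Case 2 of the master theorem: T(n) = Θ(f(n) · log n) = Θ(n log n).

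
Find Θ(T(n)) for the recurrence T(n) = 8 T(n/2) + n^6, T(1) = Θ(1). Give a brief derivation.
T(n) = Θ(n^6)

log_2 8 ≈ 3.000. f(n) = n^6 dominates n^(log_2 8) since 6 > 3.000, and the regularity condition a·f(n/b) = 8·(n/2)^6 = (8/64)·n^6 ≤ c·f(n) holds with c = 8/64 ≈ 0.125 < 1. So this is Case 3: T(n) = Θ(f(n)) = Θ(n^6).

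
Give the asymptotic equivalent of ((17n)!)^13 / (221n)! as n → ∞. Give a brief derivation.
((17n)!)^13/(221n)! ~ ((2π·17n)^(12/2) / sqrt(13)) · 13^(−13·17n)  →  0

Write N = 17n. Stirling: N! ~ sqrt(2π N)(N/e)^N and (13N)! ~ sqrt(2π·13N)·(13N/e)^(13N).
  (N!)^13/(13N)! ~ (2π N)^(13/2) (N/e)^(13N) / [sqrt(2π·13N) (13N/e)^(13N)]
     = (2π N)^(13/2) / sqrt(2π·13N) · (N/(13N))^(13N)
     = (2π N)^((13−1)/2) / sqrt(13) · 13^(−13N).
Since 13^13 > 1, the factor 13^(−13N) decays exponentially, so the ratio → 0. Substituting N = 17n gives the stated form.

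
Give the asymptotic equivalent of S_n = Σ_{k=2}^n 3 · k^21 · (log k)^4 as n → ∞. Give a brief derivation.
S_n ~ 3 · n^22 · (log n)^4 / 22

By integral comparison, S_n = ∫_1^n 3 · x^21 · (log x)^4 dx + O(n^21 · (log n)^4). For the integral, the leading term of ∫_1^n x^21 (log x)^4 dx is n^22/22 · (log n)^4 (by repeated integration by parts; each step lowers the log-exponent and produces a relatively O(1/log n) correction). Hence S_n ~ 3 · n^22 · (log n)^4 / 22.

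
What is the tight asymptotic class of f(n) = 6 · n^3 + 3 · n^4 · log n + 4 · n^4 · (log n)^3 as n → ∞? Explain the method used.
f(n) ∈ Θ(n^4 · (log n)^3)

Compare the terms by growth order. For large n, n^a · (log n)^b dominates n^a' · (log n)^b' iff a > a', or (a = a' and b > b'). Ranking the 3 terms shows the dominant one is 4 · n^4 · (log n)^3. Hence f(n) ∈ Θ(n^4 · (log n)^3).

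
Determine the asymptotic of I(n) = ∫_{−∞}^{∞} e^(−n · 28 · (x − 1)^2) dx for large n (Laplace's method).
I(n) = sqrt(π/(28n))

Here φ(x) = 28 · (x − 1)^2 has its unique minimum at x* = 1 with φ(x*) = 0 and φ''(x*) = 56. Laplace's method gives
  I(n) ~ e^(−n φ(x*)) · sqrt(2π / (n · φ''(x*))) = sqrt(2π / (56n)) = sqrt(π/(28n)).
This is exact: substituting u = (x − 1)·sqrt(28n) gives I(n) = (1/sqrt(28n)) ∫_{−∞}^{∞} e^(−u^2) du = sqrt(π/(28n)).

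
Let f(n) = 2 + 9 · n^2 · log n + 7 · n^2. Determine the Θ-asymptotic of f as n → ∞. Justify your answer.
f(n) ∈ Θ(n^2 · log n)

Compare the terms by growth order. For large n, n^a · (log n)^b dominates n^a' · (log n)^b' iff a > a', or (a = a' and b > b'). Ranking the 3 terms shows the dominant one is 9 · n^2 · log n. Hence f(n) ∈ Θ(n^2 · log n).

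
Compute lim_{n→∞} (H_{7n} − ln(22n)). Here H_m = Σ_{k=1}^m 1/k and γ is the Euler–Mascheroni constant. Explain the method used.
lim = ln(7/22) + γ

By Euler-Maclaurin, H_m = ln m + γ + O(1/m). So
  H_{7n} − ln(22n) = ln(7n) + γ − ln(22n) + O(1/n)
                       = ln(7/22) + γ + O(1/n).
Hence the limit is ln(7/22) + γ.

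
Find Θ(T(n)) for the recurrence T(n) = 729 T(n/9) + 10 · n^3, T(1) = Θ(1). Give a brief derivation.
T(n) = Θ(n^3 log n)

log_9 729 = 3, and f(n) = 10 · n^3 = Θ(n^(log_9 729)). This is Case 2 of the master theorem: T(n) = Θ(f(n) · log n) = Θ(n^3 log n).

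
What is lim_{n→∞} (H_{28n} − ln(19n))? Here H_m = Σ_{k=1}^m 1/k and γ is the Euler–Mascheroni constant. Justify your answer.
lim = ln(28/19) + γ

By Euler-Maclaurin, H_m = ln m + γ + O(1/m). So
  H_{28n} − ln(19n) = ln(28n) + γ − ln(19n) + O(1/n)
                       = ln(28/19) + γ + O(1/n).
Hence the limit is ln(28/19) + γ.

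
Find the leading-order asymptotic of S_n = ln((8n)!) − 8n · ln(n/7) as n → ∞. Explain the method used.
S_n ~ 8n · (ln 56 − 1) + O(ln n)

Stirling: ln((8n)!) = 8n ln(8n) − 8n + O(ln n).
  S_n = 8n ln(8n) − 8n − 8n ln(n/7) + O(ln n)
      = 8n ln(8n) − 8n ln n + 8n ln 7 − 8n + O(ln n)
      = 8n ln 8 + 8n ln 7 − 8n + O(ln n)
      = 8n (ln 56 − 1) + O(ln n).
Numerically ln(56) − 1 ≈ 3.0254.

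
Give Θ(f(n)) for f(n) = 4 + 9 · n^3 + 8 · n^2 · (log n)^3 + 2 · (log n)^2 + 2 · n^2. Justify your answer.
f(n) ∈ Θ(n^3)

Compare the terms by growth order. For large n, n^a · (log n)^b dominates n^a' · (log n)^b' iff a > a', or (a = a' and b > b'). Ranking the 5 terms shows the dominant one is 9 · n^3. Hence f(n) ∈ Θ(n^3).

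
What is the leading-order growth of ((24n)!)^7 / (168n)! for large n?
((24n)!)^7/(168n)! ~ ((2π·24n)^(6/2) / sqrt(7)) · 7^(−7·24n)  →  0

Write N = 24n. Stirling: N! ~ sqrt(2π N)(N/e)^N and (7N)! ~ sqrt(2π·7N)·(7N/e)^(7N).
  (N!)^7/(7N)! ~ (2π N)^(7/2) (N/e)^(7N) / [sqrt(2π·7N) (7N/e)^(7N)]
     = (2π N)^(7/2) / sqrt(2π·7N) · (N/(7N))^(7N)
     = (2π N)^((7−1)/2) / sqrt(7) · 7^(−7N).
Since 7^7 > 1, the factor 7^(−7N) decays exponentially, so the ratio → 0. Substituting N = 24n gives the stated form.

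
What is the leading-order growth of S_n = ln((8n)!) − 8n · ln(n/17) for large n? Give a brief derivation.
S_n ~ 8n · (ln 136 − 1) + O(ln n)

Stirling: ln((8n)!) = 8n ln(8n) − 8n + O(ln n).
  S_n = 8n ln(8n) − 8n − 8n ln(n/17) + O(ln n)
      = 8n ln(8n) − 8n ln n + 8n ln 17 − 8n + O(ln n)
      = 8n ln 8 + 8n ln 17 − 8n + O(ln n)
      = 8n (ln 136 − 1) + O(ln n).
Numerically ln(136) − 1 ≈ 3.9127.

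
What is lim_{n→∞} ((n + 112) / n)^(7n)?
lim = e^784

Rewrite as (1 + 112/n)^(7n). By the standard limit (1 + x/n)^n → e^x, we have (1 + 112/n)^n → e^112, and raising to the 7th power gives e^784.
More precisely, ln[(1 + 112/n)^(7n)] = 7n · ln(1 + 112/n) = 7n · (112/n + O(1/n^2)) = 784 + O(1/n) → 784.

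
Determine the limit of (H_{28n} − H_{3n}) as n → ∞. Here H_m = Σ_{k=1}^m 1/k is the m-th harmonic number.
lim = ln(28/3)

Euler-Maclaurin gives H_m = ln m + γ + 1/(2m) + O(1/m^2). The γ and O(1/m) terms cancel in the difference:
  H_{28n} − H_{3n} = ln(28n) − ln(3n) + O(1/n) = ln(28/3) + O(1/n).
Hence the limit is ln(28/3).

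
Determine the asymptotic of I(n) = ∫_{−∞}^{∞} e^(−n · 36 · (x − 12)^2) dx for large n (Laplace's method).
I(n) = sqrt(π/(36n))

Here φ(x) = 36 · (x − 12)^2 has its unique minimum at x* = 12 with φ(x*) = 0 and φ''(x*) = 72. Laplace's method gives
  I(n) ~ e^(−n φ(x*)) · sqrt(2π / (n · φ''(x*))) = sqrt(2π / (72n)) = sqrt(π/(36n)).
This is exact: substituting u = (x − 12)·sqrt(36n) gives I(n) = (1/sqrt(36n)) ∫_{−∞}^{∞} e^(−u^2) du = sqrt(π/(36n)).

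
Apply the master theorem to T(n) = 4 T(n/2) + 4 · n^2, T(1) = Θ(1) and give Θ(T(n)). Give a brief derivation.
T(n) = Θ(n^2 log n)

log_2 4 = 2, and f(n) = 4 · n^2 = Θ(n^(log_2 4)). This is Case 2 of the master theorem: T(n) = Θ(f(n) · log n) = Θ(n^2 log n).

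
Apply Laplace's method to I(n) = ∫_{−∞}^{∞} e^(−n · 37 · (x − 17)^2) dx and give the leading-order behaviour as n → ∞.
I(n) = sqrt(π/(37n))

Here φ(x) = 37 · (x − 17)^2 has its unique minimum at x* = 17 with φ(x*) = 0 and φ''(x*) = 74. Laplace's method gives
  I(n) ~ e^(−n φ(x*)) · sqrt(2π / (n · φ''(x*))) = sqrt(2π / (74n)) = sqrt(π/(37n)).
This is exact: substituting u = (x − 17)·sqrt(37n) gives I(n) = (1/sqrt(37n)) ∫_{−∞}^{∞} e^(−u^2) du = sqrt(π/(37n)).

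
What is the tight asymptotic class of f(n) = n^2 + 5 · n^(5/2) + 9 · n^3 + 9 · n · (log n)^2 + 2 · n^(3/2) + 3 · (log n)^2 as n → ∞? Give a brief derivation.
f(n) ∈ Θ(n^3)

Compare the terms by growth order. For large n, n^a · (log n)^b dominates n^a' · (log n)^b' iff a > a', or (a = a' and b > b'). Ranking the 6 terms shows the dominant one is 9 · n^3. Hence f(n) ∈ Θ(n^3).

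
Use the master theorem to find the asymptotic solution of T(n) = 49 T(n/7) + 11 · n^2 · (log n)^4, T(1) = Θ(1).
T(n) = Θ(n^2 · (log n)^5)

Here log_7 49 = 2 and f(n) = 11 · n^2 · (log n)^4 = Θ(n^(log_7 49) · (log n)^4). This is the extended Case 2 of the master theorem (f matches the critical exponent up to log factors), giving T(n) = Θ(n^(log_7 49) · (log n)^(4+1)) = Θ(n^2 · (log n)^5).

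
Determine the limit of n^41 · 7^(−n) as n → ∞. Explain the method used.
lim = 0

Exponentials with base > 1 dominate every fixed polynomial: for any fixed c, n^c / 7^n → 0 as n → ∞ (e.g. by the ratio test, or by writing 7^n = e^(n ln 7) and noting e^(n ln 7) / n^c → ∞). Hence n^41 · 7^(−n) = n^41 / 7^n → 0.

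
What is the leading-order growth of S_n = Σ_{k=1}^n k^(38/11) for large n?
S_n ~ (11/49) · n^(49/11)

Integral comparison: Σ_{k=1}^n k^(38/11) = ∫_0^n x^(38/11) dx + O(n^(38/11)). The integral is n^(1 + 38/11) / (1 + 38/11) = n^((38+11)/11) / ((38+11)/11) = (11/49) · n^(49/11).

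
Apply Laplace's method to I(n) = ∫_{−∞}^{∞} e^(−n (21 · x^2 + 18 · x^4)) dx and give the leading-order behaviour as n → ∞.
I(n) ~ sqrt(π/(21n))

φ(x) = 21 · x^2 + 18 · x^4 has its unique global minimum at x* = 0 (since φ'(x) = 42x + 72x^3 = 0 only at x = 0 for real x with both coefficients positive, and φ → ∞ as |x| → ∞). At x* = 0, φ(0) = 0 and φ''(0) = 42. Laplace's method then gives
  I(n) ~ sqrt(2π / (n · φ''(0))) · e^(−n φ(0)) = sqrt(2π / (42n)) = sqrt(π/(21n)).
The 18 · x^4 term contributes only at subleading order (an O(1/n) relative correction).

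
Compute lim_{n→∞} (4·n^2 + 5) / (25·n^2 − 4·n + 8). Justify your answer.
lim = 4/25

For large n the leading n^2 terms dominate both numerator and denominator. Dividing top and bottom by n^2, every other term tends to 0, leaving 4/25.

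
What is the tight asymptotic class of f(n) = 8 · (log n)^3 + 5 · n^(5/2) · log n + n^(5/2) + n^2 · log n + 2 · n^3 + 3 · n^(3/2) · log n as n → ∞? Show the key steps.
f(n) ∈ Θ(n^3)

Compare the terms by growth order. For large n, n^a · (log n)^b dominates n^a' · (log n)^b' iff a > a', or (a = a' and b > b'). Ranking the 6 terms shows the dominant one is 2 · n^3. Hence f(n) ∈ Θ(n^3).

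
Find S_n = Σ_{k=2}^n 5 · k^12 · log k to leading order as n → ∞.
S_n ~ 5 · n^13 log n / 13 − 5 · n^13 / 169

By integral comparison, S_n = ∫_1^n 5 · x^12 · log x dx + O(n^12 · log n). For the integral, ∫ x^12 log x dx = n^13 log n / 13 − n^13/169 (integration by parts). Hence S_n ~ 5 · n^13 log n / 13 − 5 · n^13 / 169.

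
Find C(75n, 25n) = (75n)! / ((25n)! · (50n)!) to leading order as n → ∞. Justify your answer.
C(75n, 25n) ~ (27/4)^(25n) · sqrt(3/(4π·25n))

Write N = 25n. Apply Stirling to each factorial:
  (3N)! ~ sqrt(2π·3N) · (3N/e)^(3N),
  N! ~ sqrt(2π N) · (N/e)^N,
  (2N)! ~ sqrt(2π·2N) · (2N/e)^(2N).
The exponential factors combine to (3N)^(3N) / (N^N · (2N)^(2N)) = 3^(3N)/2^(2N) = (3^3/2^2)^N = (27/4)^N.
The square-root prefactors combine to sqrt(2π·3N) / (sqrt(2π N)·sqrt(2π·2N)) = sqrt(3 / (2π·2·N)) = sqrt(3/(4π·25n)).
Substituting N = 25n: C(75n, 25n) ~ (27/4)^(25n) · sqrt(3/(4π·25n)).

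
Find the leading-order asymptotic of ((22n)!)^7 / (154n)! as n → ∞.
((22n)!)^7/(154n)! ~ ((2π·22n)^(6/2) / sqrt(7)) · 7^(−7·22n)  →  0

Write N = 22n. Stirling: N! ~ sqrt(2π N)(N/e)^N and (7N)! ~ sqrt(2π·7N)·(7N/e)^(7N).
  (N!)^7/(7N)! ~ (2π N)^(7/2) (N/e)^(7N) / [sqrt(2π·7N) (7N/e)^(7N)]
     = (2π N)^(7/2) / sqrt(2π·7N) · (N/(7N))^(7N)
     = (2π N)^((7−1)/2) / sqrt(7) · 7^(−7N).
Since 7^7 > 1, the factor 7^(−7N) decays exponentially, so the ratio → 0. Substituting N = 22n gives the stated form.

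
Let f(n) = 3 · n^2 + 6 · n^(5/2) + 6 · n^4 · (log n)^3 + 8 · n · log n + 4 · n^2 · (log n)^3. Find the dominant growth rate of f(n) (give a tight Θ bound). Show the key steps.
f(n) ∈ Θ(n^4 · (log n)^3)

Compare the terms by growth order. For large n, n^a · (log n)^b dominates n^a' · (log n)^b' iff a > a', or (a = a' and b > b'). Ranking the 5 terms shows the dominant one is 6 · n^4 · (log n)^3. Hence f(n) ∈ Θ(n^4 · (log n)^3).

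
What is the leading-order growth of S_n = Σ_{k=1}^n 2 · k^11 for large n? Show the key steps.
S_n ~ n^12 / 6

By integral comparison (Euler-Maclaurin), Σ_{k=1}^n 2 · k^11 = 2 · ∫_0^n x^11 dx + O(n^11) = 2 · n^12/12 = n^12 / 6 + O(n^11). (Equivalently, Faulhaber's formula gives the same leading term.)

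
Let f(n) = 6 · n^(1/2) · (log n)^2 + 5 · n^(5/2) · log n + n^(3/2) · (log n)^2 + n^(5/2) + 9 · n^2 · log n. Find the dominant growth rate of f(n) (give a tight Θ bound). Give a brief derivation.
f(n) ∈ Θ(n^(5/2) · log n)

Compare the terms by growth order. For large n, n^a · (log n)^b dominates n^a' · (log n)^b' iff a > a', or (a = a' and b > b'). Ranking the 5 terms shows the dominant one is 5 · n^(5/2) · log n. Hence f(n) ∈ Θ(n^(5/2) · log n).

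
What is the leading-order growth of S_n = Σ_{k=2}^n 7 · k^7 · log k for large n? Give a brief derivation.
S_n ~ 7 · n^8 log n / 8 − 7 · n^8 / 64

By integral comparison, S_n = ∫_1^n 7 · x^7 · log x dx + O(n^7 · log n). For the integral, ∫ x^7 log x dx = n^8 log n / 8 − n^8/64 (integration by parts). Hence S_n ~ 7 · n^8 log n / 8 − 7 · n^8 / 64.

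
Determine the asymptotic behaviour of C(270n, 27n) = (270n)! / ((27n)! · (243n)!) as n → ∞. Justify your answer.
C(270n, 27n) ~ (10000000000/387420489)^(27n) · sqrt(5/(9π·27n))

Write N = 27n. Apply Stirling to each factorial:
  (10N)! ~ sqrt(2π·10N) · (10N/e)^(10N),
  N! ~ sqrt(2π N) · (N/e)^N,
  (9N)! ~ sqrt(2π·9N) · (9N/e)^(9N).
The exponential factors combine to (10N)^(10N) / (N^N · (9N)^(9N)) = 10^(10N)/9^(9N) = (10^10/9^9)^N = (10000000000/387420489)^N.
The square-root prefactors combine to sqrt(2π·10N) / (sqrt(2π N)·sqrt(2π·9N)) = sqrt(10 / (2π·9·N)) = sqrt(5/(9π·27n)).
Substituting N = 27n: C(270n, 27n) ~ (10000000000/387420489)^(27n) · sqrt(5/(9π·27n)).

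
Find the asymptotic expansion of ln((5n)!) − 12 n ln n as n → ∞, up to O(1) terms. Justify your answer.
ln((5n)!) − 12 n ln n = −7 n ln n + 5(ln 5 − 1) n + (1/2) ln(2π·5n) + O(1/n)

Stirling: ln((5n)!) = 5n ln(5n) − 5n + (1/2) ln(2π·5n) + O(1/n).
Expand 5n ln(5n) = 5n (ln n + ln 5) = 5n ln n + 5n ln 5.
Subtract 12n ln n: leading term is (5 − 12) n ln n = −7 n ln n. The next term is 5n ln 5 − 5n = 5(ln 5 − 1) n. Then the (1/2) ln(2π·5n) correction.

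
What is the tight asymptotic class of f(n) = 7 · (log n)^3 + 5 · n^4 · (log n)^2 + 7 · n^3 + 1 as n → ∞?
f(n) ∈ Θ(n^4 · (log n)^2)

Compare the terms by growth order. For large n, n^a · (log n)^b dominates n^a' · (log n)^b' iff a > a', or (a = a' and b > b'). Ranking the 4 terms shows the dominant one is 5 · n^4 · (log n)^2. Hence f(n) ∈ Θ(n^4 · (log n)^2).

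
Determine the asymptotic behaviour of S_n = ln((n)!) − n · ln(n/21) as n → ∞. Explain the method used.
S_n ~ n · (ln 21 − 1) + O(ln n)

Stirling: ln((n)!) = n ln(n) − n + O(ln n).
  S_n = n ln(n) − n − n ln(n/21) + O(ln n)
      = n ln(n) − n ln n + n ln 21 − n + O(ln n)
      = n ln 21 − n + O(ln n)
      = n (ln 21 − 1) + O(ln n).
Numerically ln(21) − 1 ≈ 2.0445.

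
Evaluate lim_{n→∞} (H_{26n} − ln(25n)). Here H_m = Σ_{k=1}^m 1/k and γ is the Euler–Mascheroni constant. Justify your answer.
lim = ln(26/25) + γ

By Euler-Maclaurin, H_m = ln m + γ + O(1/m). So
  H_{26n} − ln(25n) = ln(26n) + γ − ln(25n) + O(1/n)
                       = ln(26/25) + γ + O(1/n).
Hence the limit is ln(26/25) + γ.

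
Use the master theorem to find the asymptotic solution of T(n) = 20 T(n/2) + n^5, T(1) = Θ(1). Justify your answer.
T(n) = Θ(n^5)

log_2 20 ≈ 4.322. f(n) = n^5 dominates n^(log_2 20) since 5 > 4.322, and the regularity condition a·f(n/b) = 20·(n/2)^5 = (20/32)·n^5 ≤ c·f(n) holds with c = 20/32 ≈ 0.625 < 1. So this is Case 3: T(n) = Θ(f(n)) = Θ(n^5).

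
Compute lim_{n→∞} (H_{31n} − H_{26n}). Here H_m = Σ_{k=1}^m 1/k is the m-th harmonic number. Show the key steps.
lim = ln(31/26)

Euler-Maclaurin gives H_m = ln m + γ + 1/(2m) + O(1/m^2). The γ and O(1/m) terms cancel in the difference:
  H_{31n} − H_{26n} = ln(31n) − ln(26n) + O(1/n) = ln(31/26) + O(1/n).
Hence the limit is ln(31/26).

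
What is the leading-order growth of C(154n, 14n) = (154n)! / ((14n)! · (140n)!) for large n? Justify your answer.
C(154n, 14n) ~ (285311670611/10000000000)^(14n) · sqrt(11/(20π·14n))

Write N = 14n. Apply Stirling to each factorial:
  (11N)! ~ sqrt(2π·11N) · (11N/e)^(11N),
  N! ~ sqrt(2π N) · (N/e)^N,
  (10N)! ~ sqrt(2π·10N) · (10N/e)^(10N).
The exponential factors combine to (11N)^(11N) / (N^N · (10N)^(10N)) = 11^(11N)/10^(10N) = (11^11/10^10)^N = (285311670611/10000000000)^N.
The square-root prefactors combine to sqrt(2π·11N) / (sqrt(2π N)·sqrt(2π·10N)) = sqrt(11 / (2π·10·N)) = sqrt(11/(20π·14n)).
Substituting N = 14n: C(154n, 14n) ~ (285311670611/10000000000)^(14n) · sqrt(11/(20π·14n)).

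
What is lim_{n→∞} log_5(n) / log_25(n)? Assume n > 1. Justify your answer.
lim = ln(25) / ln(5) = log_5(25)

Change of base: log_5(n) = ln n / ln 5 and log_25(n) = ln n / ln 25. The ratio is (ln n / ln 5) · (ln 25 / ln n) = ln 25 / ln 5, a constant independent of n. So the limit is ln 25 / ln 5 = log_5(25).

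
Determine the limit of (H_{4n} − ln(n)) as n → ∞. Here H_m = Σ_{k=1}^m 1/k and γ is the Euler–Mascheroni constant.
lim = ln 4 + γ

By Euler-Maclaurin, H_m = ln m + γ + O(1/m). So
  H_{4n} − ln(n) = ln(4n) + γ − ln(n) + O(1/n)
                       = ln(4/1) + γ + O(1/n).
Hence the limit is ln(4/1) + γ.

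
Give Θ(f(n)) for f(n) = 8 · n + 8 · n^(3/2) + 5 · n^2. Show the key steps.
f(n) ∈ Θ(n^2)

Compare the terms by growth order. For large n, n^a · (log n)^b dominates n^a' · (log n)^b' iff a > a', or (a = a' and b > b'). Ranking the 3 terms shows the dominant one is 5 · n^2. Hence f(n) ∈ Θ(n^2).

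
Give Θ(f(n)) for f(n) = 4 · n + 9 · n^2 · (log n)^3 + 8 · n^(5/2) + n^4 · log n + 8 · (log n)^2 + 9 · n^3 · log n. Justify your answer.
f(n) ∈ Θ(n^4 · log n)

Compare the terms by growth order. For large n, n^a · (log n)^b dominates n^a' · (log n)^b' iff a > a', or (a = a' and b > b'). Ranking the 6 terms shows the dominant one is n^4 · log n. Hence f(n) ∈ Θ(n^4 · log n).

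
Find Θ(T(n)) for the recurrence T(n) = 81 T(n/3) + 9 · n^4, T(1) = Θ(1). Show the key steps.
T(n) = Θ(n^4 log n)

log_3 81 = 4, and f(n) = 9 · n^4 = Θ(n^(log_3 81)). This is Case 2 of the master theorem: T(n) = Θ(f(n) · log n) = Θ(n^4 log n).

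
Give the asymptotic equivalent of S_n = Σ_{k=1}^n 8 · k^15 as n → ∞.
S_n ~ n^16 / 2

By integral comparison (Euler-Maclaurin), Σ_{k=1}^n 8 · k^15 = 8 · ∫_0^n x^15 dx + O(n^15) = 8 · n^16/16 = n^16 / 2 + O(n^15). (Equivalently, Faulhaber's formula gives the same leading term.)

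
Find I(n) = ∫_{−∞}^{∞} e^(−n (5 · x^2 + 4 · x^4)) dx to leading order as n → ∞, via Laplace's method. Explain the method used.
I(n) ~ sqrt(π/(5n))

φ(x) = 5 · x^2 + 4 · x^4 has its unique global minimum at x* = 0 (since φ'(x) = 10x + 16x^3 = 0 only at x = 0 for real x with both coefficients positive, and φ → ∞ as |x| → ∞). At x* = 0, φ(0) = 0 and φ''(0) = 10. Laplace's method then gives
  I(n) ~ sqrt(2π / (n · φ''(0))) · e^(−n φ(0)) = sqrt(2π / (10n)) = sqrt(π/(5n)).
The 4 · x^4 term contributes only at subleading order (an O(1/n) relative correction).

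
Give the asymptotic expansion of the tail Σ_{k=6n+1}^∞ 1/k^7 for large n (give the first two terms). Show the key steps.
Σ_{k>6n} 1/k^7 = 1/(6 · (6n)^6) − 1/(2 · (6n)^7) + O(1/(6n)^8)

Compare to the integral: ∫_{6n}^∞ x^(−7) dx = [−x^(−6)/6]_{6n}^∞ = 1/((7−1)·(6n)^6). The Euler-Maclaurin correction adds −f(6n)/2 = −1/(2·(6n)^7). Euler-Maclaurin then gives
  Σ_{k>6n} 1/k^7 = ∫_{6n}^∞ dx/x^7 − 1/(2·(6n)^7) + O(1/(6n)^8).
(Equivalently this is ζ(7) − Σ_{k≤6n} 1/k^7.)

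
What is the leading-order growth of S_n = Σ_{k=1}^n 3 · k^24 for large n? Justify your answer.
S_n ~ 3 · n^25 / 25

By integral comparison (Euler-Maclaurin), Σ_{k=1}^n 3 · k^24 = 3 · ∫_0^n x^24 dx + O(n^24) = 3 · n^25/25 + O(n^24). (Equivalently, Faulhaber's formula gives the same leading term.)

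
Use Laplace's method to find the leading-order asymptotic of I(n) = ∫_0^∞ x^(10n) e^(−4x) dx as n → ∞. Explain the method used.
I(n) ~ (sqrt(2π·10n) / 4) · (10n/(4e))^(10n)

Write the integrand as exp(10n ln x − 4x) and set f(x) = 10n ln x − 4x. Then f'(x) = 10n/x − 4 = 0 at x* = 10n/4, and f''(x*) = −10n/x*^2 = −4^2/(10n). Laplace's method (interior maximum) gives
  I(n) ~ e^(f(x*)) · sqrt(2π / |f''(x*)|)
        = exp(10n ln(10n/4) − 10n) · sqrt(2π · 10n / 4^2)
        = (10n/4)^(10n) e^(−10n) · sqrt(2π·10n) / 4
        = (sqrt(2π·10n) / 4) · (10n/(4e))^(10n).
This matches Γ(10n+1)/4^(10n+1) with Stirling applied to Γ.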